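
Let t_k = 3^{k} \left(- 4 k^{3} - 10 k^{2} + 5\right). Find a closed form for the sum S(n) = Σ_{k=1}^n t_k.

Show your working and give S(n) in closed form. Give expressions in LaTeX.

S(n) = - 6 \cdot 3^{n} n^{3} - 6 \cdot 3^{n} n^{2} - 3 \cdot 3^{n} n + 9 \cdot 3^{n} - 9

t_(k+1)/t_k = 3*(4*(k + 1)**3 + 10*(k + 1)**2 - 5)/(4*k**3 + 10*k**2 - 5).
Normal form (A,B,C) = (3, 1, k**3 + 5*k**2/2 - 5/4).
Set up (3)·f(k+1) − (1)·f(k) − (k**3 + 5*k**2/2 - 5/4) = 0.
From deg A=0, deg B=0, deg C=3: d=3.
Solve for f: f(k) = (2*k**3 - 4*k**2 + 3*k - 4)/4 (degree 3 ≤ 3).
R(k) = B(k−1)·f(k)/C(k) = (2*k**3 - 4*k**2 + 3*k - 4)/(4*k**3 + 10*k**2 - 5); s_k = R·t_k = 3**k*(-2*k**3 + 4*k**2 - 3*k + 4).
s_(k+1) − s_k = 3**k*(-4*k**3 - 10*k**2 + 5) = t_k.
s_(n+1) = 3**(n + 1)*(-2*n**3 - 2*n**2 - n + 3) and s_(1) = 9, so S(n) = -6*3**n*n**3 - 6*3**n*n**2 - 3*3**n*n + 9*3**n - 9.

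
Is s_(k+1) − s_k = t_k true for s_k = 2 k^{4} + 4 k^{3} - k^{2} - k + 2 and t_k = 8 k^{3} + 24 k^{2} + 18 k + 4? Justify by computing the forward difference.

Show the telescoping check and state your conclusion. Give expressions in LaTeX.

s_(k+1) = 2*k**4 + 12*k**3 + 23*k**2 + 17*k + 6
s_(k+1) − s_k = 8*k**3 + 24*k**2 + 18*k + 4
(s_(k+1) − s_k) − t_k = 0

Valid: the claim telescopes to t_k.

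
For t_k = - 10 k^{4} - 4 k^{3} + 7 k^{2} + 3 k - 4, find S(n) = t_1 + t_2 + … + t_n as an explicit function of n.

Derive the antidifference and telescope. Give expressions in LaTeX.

The ratio is (10*k**4 + 44*k**3 + 65*k**2 + 35*k + 8)/(10*k**4 + 4*k**3 - 7*k**2 - 3*k + 4).
Take A(k)=1, B(k)=1, C(k)=k**4 + 2*k**3/5 - 7*k**2/10 - 3*k/10 + 2/5.
Need (1)·f(k+1) − (1)·f(k) = k**4 + 2*k**3/5 - 7*k**2/10 - 3*k/10 + 2/5.
Degrees (0,0,4) ⇒ d ≤ 5.
Solve for f: f(k) = k*(2*k**4 - 4*k**3 - k**2 + 3*k + 4)/10 (degree 5 ≤ 5).
So s_k = (B(k−1)f/C)·t_k = (k*(2*k**4 - 4*k**3 - k**2 + 3*k + 4)/(10*k**4 + 4*k**3 - 7*k**2 - 3*k + 4))·t_k = k*(-2*k**4 + 4*k**3 + k**2 - 3*k - 4).
Verify: -10*k**4 - 4*k**3 + 7*k**2 + 3*k - 4 matches t_k.
Telescope: S(n) = s_(n+1) − s_(1) = -2*n**5 - 6*n**4 - 3*n**3 + 4*n**2 - n - 4 − (-4) = n*(-2*n**4 - 6*n**3 - 3*n**2 + 4*n - 1).

S(n) = n \left(- 2 n^{4} - 6 n^{3} - 3 n^{2} + 4 n - 1\right)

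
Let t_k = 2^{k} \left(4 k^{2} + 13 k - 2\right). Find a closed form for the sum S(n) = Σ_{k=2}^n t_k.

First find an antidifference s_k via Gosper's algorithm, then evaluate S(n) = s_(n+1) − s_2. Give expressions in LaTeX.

S(n) = 8 \cdot 2^{n} n^{2} + 10 \cdot 2^{n} n - 6 \cdot 2^{n} - 24

t_(k+1)/t_k = 2*(4*k**2 + 21*k + 15)/(4*k**2 + 13*k - 2).
Factor: A=2; B=1; C=k**2 + 13*k/4 - 1/2.
Solve (2)·f(k+1) − (1)·f(k) = k**2 + 13*k/4 - 1/2.
From deg A=0, deg B=0, deg C=2: d=2.
Match coefficients ⇒ f(k) = (4*k**2 - 3*k - 4)/4.
Get s_k = R·t_k = 2**k*(4*k**2 - 3*k - 4) with R(k) = B(k−1)f(k)/C(k) = (4*k**2 - 3*k - 4)/(4*k**2 + 13*k - 2).
Verify: 2**k*(4*k**2 + 13*k - 2) matches t_k.
s_(n+1) = 2**(n + 1)*(4*n**2 + 5*n - 3) and s_(2) = 24, so S(n) = 8*2**n*n**2 + 10*2**n*n - 6*2**n - 24.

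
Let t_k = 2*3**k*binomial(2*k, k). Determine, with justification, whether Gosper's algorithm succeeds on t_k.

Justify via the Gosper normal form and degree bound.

No; the degree bound rules out any f.

t_(k+1)/t_k = 6*(2*k + 1)/(k + 1).
Take A(k)=12*k + 6, B(k)=k + 1, C(k)=1.
Key eq: (12*k + 6)·f(k+1) = (k)·f(k) + (1).
d = -1 from the (1,1,0) case.
d = -1 < 0 ⇒ no nonzero polynomial f; not summable.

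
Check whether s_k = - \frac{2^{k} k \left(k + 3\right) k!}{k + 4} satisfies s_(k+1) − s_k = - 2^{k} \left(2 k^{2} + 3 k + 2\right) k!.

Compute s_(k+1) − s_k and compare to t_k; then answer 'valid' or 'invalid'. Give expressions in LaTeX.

s_(k+1) = -2**(k + 1)*(k + 1)*(k + 4)*factorial(k + 1)/(k + 5)
s_(k+1) − s_k = -2**k*(2*k**4 + 19*k**3 + 58*k**2 + 65*k + 32)*factorial(k)/((k + 4)*(k + 5))
(s_(k+1) − s_k) − t_k = 2**k*(2*k**3 + 11*k**2 + 13*k + 8)*factorial(k)/((k + 4)*(k + 5))

Invalid: residual \frac{2^{k} \left(2 k^{3} + 11 k^{2} + 13 k + 8\right) k!}{\left(k + 4\right) \left(k + 5\right)} ≠ 0.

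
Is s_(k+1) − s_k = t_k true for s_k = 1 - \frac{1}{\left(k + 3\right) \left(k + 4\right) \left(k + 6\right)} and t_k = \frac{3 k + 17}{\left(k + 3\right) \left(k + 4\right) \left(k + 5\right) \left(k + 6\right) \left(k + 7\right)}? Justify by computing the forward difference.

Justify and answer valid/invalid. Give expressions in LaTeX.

s_(k+1) = 1 - 1/((k + 4)*(k + 5)*(k + 7))
s_(k+1) − s_k = (3*k + 17)/(k**5 + 25*k**4 + 245*k**3 + 1175*k**2 + 2754*k + 2520)
(s_(k+1) − s_k) − t_k = 0

Valid — Δs_k = t_k.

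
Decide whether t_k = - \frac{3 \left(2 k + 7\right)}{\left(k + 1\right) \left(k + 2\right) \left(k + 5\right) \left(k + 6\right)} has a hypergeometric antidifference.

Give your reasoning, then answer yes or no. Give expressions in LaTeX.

r(k) = (k + 1)*(k + 5)*(2*k + 9)/((k + 3)*(k + 7)*(2*k + 7)) after simplifying.
So A=k + 1 and B=k + 7, with C=k**3 + 21*k**2/2 + 73*k/2 + 42.
Key eq: (k + 1)·f(k+1) = (k + 6)·f(k) + (k**3 + 21*k**2/2 + 73*k/2 + 42).
d = 5 from the (1,1,3) case.
Solving with deg f ≤ 5: f(k) = k*(k + 2)*(k + 3)*(k + 4)*(k + 6)/10.
Get s_k = R·t_k = 3*k*(-k - 6)/(5*(k**2 + 6*k + 5)) with R(k) = B(k−1)f(k)/C(k) = k*(k + 2)*(k + 6)**2/(5*(2*k + 7)).
s_(k+1) − s_k = 3*(-2*k - 7)/(k**4 + 14*k**3 + 65*k**2 + 112*k + 60) = t_k.

Yes. s_k = \frac{3 k \left(- k - 6\right)}{5 \left(k^{2} + 6 k + 5\right)}.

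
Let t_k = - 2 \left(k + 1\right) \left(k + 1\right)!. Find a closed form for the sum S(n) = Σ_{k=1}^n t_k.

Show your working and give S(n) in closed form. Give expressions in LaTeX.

r(k) = (k + 2)**2/(k + 1) after simplifying.
Factor: A=k + 2; B=1; C=k + 1.
Key eq: (k + 2)·f(k+1) = (1)·f(k) + (k + 1).
From deg A=1, deg B=0, deg C=1: d=0.
Coefficient equations give f(k) = 1.
Then R = B(k−1)f/C = 1/(k + 1), so s_k = R(k)·t_k = -2*factorial(k + 1).
Δs = -2*(k + 1)*factorial(k + 1), as required.
Telescope: S(n) = s_(n+1) − s_(1) = -2*factorial(n + 2) − (-4) = 4 - 2*factorial(n + 2).

S(n) = 4 - 2 \left(n + 2\right)!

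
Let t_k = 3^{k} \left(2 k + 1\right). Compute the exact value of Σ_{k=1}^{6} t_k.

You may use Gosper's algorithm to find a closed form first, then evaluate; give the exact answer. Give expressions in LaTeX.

Σ = 13122

Ratio r(k) = 3*(2*k + 3)/(2*k + 1).
Gosper form: A/B · C(k+1)/C(k) with A=3, B=1, C=k + 1/2.
Set up (3)·f(k+1) − (1)·f(k) − (k + 1/2) = 0.
From deg A=0, deg B=0, deg C=1: d=1.
Solve for f: f(k) = (k - 1)/2 (degree 1 ≤ 1).
Certificate R = B(k−1)f/C = (k - 1)/(2*k + 1) gives s_k = 3**k*(k - 1).
Δs = 3**k*(2*k + 1), as required.
Telescoping: Σ = s_(7) − s_(1) = 13122 − (0) = 13122.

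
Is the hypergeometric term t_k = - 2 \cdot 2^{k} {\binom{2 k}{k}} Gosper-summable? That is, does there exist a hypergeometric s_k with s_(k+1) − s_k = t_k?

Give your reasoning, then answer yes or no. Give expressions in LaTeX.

Ratio r(k) = 4*(2*k + 1)/(k + 1).
Take A(k)=8*k + 4, B(k)=k + 1, C(k)=1.
Key eq: (8*k + 4)·f(k+1) = (k)·f(k) + (1).
Degrees (1,1,0) ⇒ d ≤ -1.
deg f ≤ -1 is impossible — no certificate.

No — negative degree bound, so no certificate f.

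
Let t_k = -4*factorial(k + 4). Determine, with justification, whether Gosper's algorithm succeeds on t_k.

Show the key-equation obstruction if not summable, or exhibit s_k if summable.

t_(k+1)/t_k = k + 5.
Gosper form: A/B · C(k+1)/C(k) with A=k + 5, B=1, C=1.
Solve (k + 5)·f(k+1) − (1)·f(k) = 1.
d = -1 from the (1,0,0) case.
d = -1 < 0 ⇒ no nonzero polynomial f; not summable.

No. Not Gosper-summable.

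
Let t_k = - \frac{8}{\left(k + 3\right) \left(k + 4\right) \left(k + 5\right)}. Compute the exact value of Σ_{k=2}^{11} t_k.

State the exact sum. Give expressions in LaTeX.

r(k) = (k + 3)/(k + 6) after simplifying.
So A=k + 3 and B=k + 6, with C=1.
Set up (k + 3)·f(k+1) − (k + 5)·f(k) − (1) = 0.
From deg A=1, deg B=1, deg C=0: d=2.
Match coefficients ⇒ f(k) = k*(k + 7)/24.
Get s_k = R·t_k = k*(-k - 7)/(3*(k + 3)*(k + 4)) with R(k) = B(k−1)f(k)/C(k) = k*(k + 5)*(k + 7)/24.
Δs = -8/(k**3 + 12*k**2 + 47*k + 60), as required.
Telescoping: Σ = s_(12) − s_(2) = -19/60 − (-1/5) = -7/60.

Σ = -7/60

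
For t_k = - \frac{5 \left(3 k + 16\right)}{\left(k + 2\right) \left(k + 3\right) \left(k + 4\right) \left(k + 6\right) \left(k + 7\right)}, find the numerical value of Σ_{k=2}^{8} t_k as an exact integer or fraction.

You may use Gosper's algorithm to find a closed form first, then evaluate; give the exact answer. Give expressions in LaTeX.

r(k) = (k + 2)*(k + 6)*(3*k + 19)/((k + 5)*(k + 8)*(3*k + 16)) after simplifying.
Gosper form: A/B · C(k+1)/C(k) with A=k + 2, B=k + 8, C=k**2 + 31*k/3 + 80/3.
f must satisfy (k + 2)·f(k+1) − (k + 7)·f(k) = k**2 + 31*k/3 + 80/3.
Bound: deg f ≤ 5.
Coefficient equations give f(k) = k*(k + 4)*(k + 5)*(k**2 + 11*k + 36)/108.
R(k) = B(k−1)·f(k)/C(k) = k*(k + 4)*(k + 7)*(k**2 + 11*k + 36)/(36*(3*k + 16)); s_k = R·t_k = 5*k*(-k**2 - 11*k - 36)/(36*(k**3 + 11*k**2 + 36*k + 36)).
Check: Δs_k = 5*(-3*k - 16)/(k**5 + 22*k**4 + 185*k**3 + 740*k**2 + 1404*k + 1008). ✓
Evaluate s at k=9 and k=2: -3/22 and -31/288; difference -91/3168.

Σ = -91/3168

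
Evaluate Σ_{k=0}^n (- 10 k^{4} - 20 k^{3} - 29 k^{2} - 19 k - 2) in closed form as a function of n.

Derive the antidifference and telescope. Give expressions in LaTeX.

r(k) = (10*k**4 + 60*k**3 + 149*k**2 + 177*k + 80)/(10*k**4 + 20*k**3 + 29*k**2 + 19*k + 2) after simplifying.
Take A(k)=1, B(k)=1, C(k)=k**4 + 2*k**3 + 29*k**2/10 + 19*k/10 + 1/5.
Need (1)·f(k+1) − (1)·f(k) = k**4 + 2*k**3 + 29*k**2/10 + 19*k/10 + 1/5.
d = 5 from the (0,0,4) case.
Solving with deg f ≤ 5: f(k) = k*(2*k**4 + 3*k**2 - 3)/10.
So s_k = (B(k−1)f/C)·t_k = (k*(2*k**4 + 3*k**2 - 3)/(10*k**4 + 20*k**3 + 29*k**2 + 19*k + 2))·t_k = k*(-2*k**4 - 3*k**2 + 3).
Check: Δs_k = -10*k**4 - 20*k**3 - 29*k**2 - 19*k - 2. ✓
Evaluate: s_(n+1) = -2*n**5 - 10*n**4 - 23*n**3 - 29*n**2 - 16*n - 2; subtract s_(0) = 0 ⇒ S(n) = -2*n**5 - 10*n**4 - 23*n**3 - 29*n**2 - 16*n - 2.

S(n) = - 2 n^{5} - 10 n^{4} - 23 n^{3} - 29 n^{2} - 16 n - 2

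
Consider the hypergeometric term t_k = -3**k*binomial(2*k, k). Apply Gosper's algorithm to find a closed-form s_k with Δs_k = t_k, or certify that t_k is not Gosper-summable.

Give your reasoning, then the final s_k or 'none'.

none (Gosper's algorithm certifies no s_k)

Ratio r(k) = 6*(2*k + 1)/(k + 1).
A = 12*k + 6, B = k + 1, C = 1.
Solve (12*k + 6)·f(k+1) − (k)·f(k) = 1.
Bound: deg f ≤ -1.
d = -1 < 0 ⇒ no nonzero polynomial f; not summable.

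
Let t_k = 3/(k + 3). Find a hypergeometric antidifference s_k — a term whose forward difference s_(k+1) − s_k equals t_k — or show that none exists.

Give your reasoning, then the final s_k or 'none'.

r(k) = (k + 3)/(k + 4) after simplifying.
Take A(k)=k + 3, B(k)=k + 4, C(k)=1.
Set up (k + 3)·f(k+1) − (k + 3)·f(k) − (1) = 0.
deg f ≤ 0 (via 1,1,0).
Write f(k) = c0. Then LHS − RHS = -1, requiring -1 = 0: contradictory. No certificate.

not Gosper-summable; s_k does not exist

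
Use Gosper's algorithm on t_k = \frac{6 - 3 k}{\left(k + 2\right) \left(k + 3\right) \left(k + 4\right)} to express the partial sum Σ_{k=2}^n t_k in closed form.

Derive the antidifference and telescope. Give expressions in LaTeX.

Compute t_(k+1)/t_k: get (k - 1)*(k + 2)/((k - 2)*(k + 5)).
Gosper form: A/B · C(k+1)/C(k) with A=k + 2, B=k + 5, C=k - 2.
Key eq: (k + 2)·f(k+1) = (k + 4)·f(k) + (k - 2).
Bound: deg f ≤ 2.
Match coefficients ⇒ f(k) = -k.
Certificate R = B(k−1)f/C = -k*(k + 4)/(k - 2) gives s_k = 3*k/((k + 2)*(k + 3)).
s_(k+1) − s_k = 3*(2 - k)/(k**3 + 9*k**2 + 26*k + 24) = t_k.
Telescope: S(n) = s_(n+1) − s_(2) = 3*(n + 1)/(n**2 + 7*n + 12) − (3/10) = 3*(-n**2 + 3*n - 2)/(10*(n**2 + 7*n + 12)).

S(n) = \frac{3 \left(- n^{2} + 3 n - 2\right)}{10 \left(n^{2} + 7 n + 12\right)}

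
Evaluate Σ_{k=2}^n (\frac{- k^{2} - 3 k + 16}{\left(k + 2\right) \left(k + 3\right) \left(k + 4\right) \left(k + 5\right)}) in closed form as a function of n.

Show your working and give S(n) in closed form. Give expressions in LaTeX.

Step 1: r(k) = (k + 2)*(3*k + (k + 1)**2 - 13)/((k + 6)*(k**2 + 3*k - 16)).
A = k + 2, B = k + 6, C = k**2 + 3*k - 16.
Solve (k + 2)·f(k+1) − (k + 5)·f(k) = k**2 + 3*k - 16.
Degrees (1,1,2) ⇒ d ≤ 3.
Solving with deg f ≤ 3: f(k) = -k*(k**2 + 21*k + 74)/12.
Get s_k = R·t_k = k*(k**2 + 21*k + 74)/(12*(k + 2)*(k + 3)*(k + 4)) with R(k) = B(k−1)f(k)/C(k) = -k*(k + 5)*(k**2 + 21*k + 74)/(12*(k**2 + 3*k - 16)).
Δs = (-k**2 - 3*k + 16)/(k**4 + 14*k**3 + 71*k**2 + 154*k + 120), as required.
Telescope: S(n) = s_(n+1) − s_(2) = (n**3 + 24*n**2 + 119*n + 96)/(12*(n**3 + 12*n**2 + 47*n + 60)) − (1/6) = (-n**3 + 25*n - 24)/(12*(n**3 + 12*n**2 + 47*n + 60)).

S(n) = \frac{- n^{3} + 25 n - 24}{12 \left(n^{3} + 12 n^{2} + 47 n + 60\right)}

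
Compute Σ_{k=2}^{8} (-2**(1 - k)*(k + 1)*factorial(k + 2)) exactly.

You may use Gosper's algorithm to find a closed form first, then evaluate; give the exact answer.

Σ = -311826

r(k) = (k + 2)*(k + 3)/(2*(k + 1)) after simplifying.
Gosper form: A/B · C(k+1)/C(k) with A=k/2 + 3/2, B=1, C=k + 1.
Set up (k/2 + 3/2)·f(k+1) − (1)·f(k) − (k + 1) = 0.
From deg A=1, deg B=0, deg C=1: d=0.
Coefficient equations give f(k) = 2.
So s_k = (B(k−1)f/C)·t_k = (2/(k + 1))·t_k = -2**(2 - k)*factorial(k + 2).
s_(k+1) − s_k = -2**(1 - k)*(k + 1)*factorial(k + 2) = t_k.
Σ_(k=2)^(8) t_k = s_(9) − s_(2) = -311850 − (-24) = -311826.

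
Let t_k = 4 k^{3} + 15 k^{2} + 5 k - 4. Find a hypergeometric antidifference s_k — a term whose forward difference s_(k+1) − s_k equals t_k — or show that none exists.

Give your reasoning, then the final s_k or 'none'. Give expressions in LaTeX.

s_k = k \left(k^{3} + 3 k^{2} - 4 k - 4\right)

r(k) = (4*k**3 + 27*k**2 + 47*k + 20)/(4*k**3 + 15*k**2 + 5*k - 4) after simplifying.
Take A(k)=1, B(k)=1, C(k)=k**3 + 15*k**2/4 + 5*k/4 - 1.
Need (1)·f(k+1) − (1)·f(k) = k**3 + 15*k**2/4 + 5*k/4 - 1.
deg f ≤ 4 (via 0,0,3).
Coefficient equations give f(k) = k*(k**3 + 3*k**2 - 4*k - 4)/4.
Get s_k = R·t_k = k*(k**3 + 3*k**2 - 4*k - 4) with R(k) = B(k−1)f(k)/C(k) = k*(k**3 + 3*k**2 - 4*k - 4)/(4*k**3 + 15*k**2 + 5*k - 4).
Verify: 4*k**3 + 15*k**2 + 5*k - 4 matches t_k.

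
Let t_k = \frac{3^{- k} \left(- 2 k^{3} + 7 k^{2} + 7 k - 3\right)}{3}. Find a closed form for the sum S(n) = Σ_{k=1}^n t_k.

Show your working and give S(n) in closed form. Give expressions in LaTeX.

t_(k+1)/t_k = (2*k**3 - k**2 - 15*k - 9)/(3*(2*k**3 - 7*k**2 - 7*k + 3)).
So A=1/3 and B=1, with C=k**3 - 7*k**2/2 - 7*k/2 + 3/2.
Need (1/3)·f(k+1) − (1)·f(k) = k**3 - 7*k**2/2 - 7*k/2 + 3/2.
From deg A=0, deg B=0, deg C=3: d=3.
Solving with deg f ≤ 3: f(k) = -3*(k + 1)*(k**2 - 3*k - 1)/2.
So s_k = (B(k−1)f/C)·t_k = (-3*(k + 1)*(k**2 - 3*k - 1)/(2*k**3 - 7*k**2 - 7*k + 3))·t_k = (k**3 - 2*k**2 - 4*k - 1)/3**k.
Check: Δs_k = (-2*k**3 + 7*k**2 + 7*k - 3)/(3*3**k). ✓
s_(n+1) = 3**(-n - 1)*(n**3 + n**2 - 5*n - 6) and s_(1) = -2, so S(n) = (6*3**n + n**3 + n**2 - 5*n - 6)/(3*3**n).

S(n) = \frac{3^{- n} \left(6 \cdot 3^{n} + n^{3} + n^{2} - 5 n - 6\right)}{3}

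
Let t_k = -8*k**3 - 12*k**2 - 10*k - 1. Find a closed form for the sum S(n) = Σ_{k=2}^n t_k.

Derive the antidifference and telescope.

S(n) = -2*n**4 - 8*n**3 - 13*n**2 - 8*n + 31

Step 1: r(k) = (8*k**3 + 36*k**2 + 58*k + 31)/(8*k**3 + 12*k**2 + 10*k + 1).
So A=1 and B=1, with C=k**3 + 3*k**2/2 + 5*k/4 + 1/8.
Set up (1)·f(k+1) − (1)·f(k) − (k**3 + 3*k**2/2 + 5*k/4 + 1/8) = 0.
deg f ≤ 4 (via 0,0,3).
A polynomial solution: f(k) = k*(2*k**3 + k - 2)/8.
Certificate R = B(k−1)f/C = k*(2*k**3 + k - 2)/(8*k**3 + 12*k**2 + 10*k + 1) gives s_k = k*(-2*k**3 - k + 2).
s_(k+1) − s_k = -8*k**3 - 12*k**2 - 10*k - 1 = t_k.
Evaluate: s_(n+1) = -2*n**4 - 8*n**3 - 13*n**2 - 8*n - 1; subtract s_(2) = -32 ⇒ S(n) = -2*n**4 - 8*n**3 - 13*n**2 - 8*n + 31.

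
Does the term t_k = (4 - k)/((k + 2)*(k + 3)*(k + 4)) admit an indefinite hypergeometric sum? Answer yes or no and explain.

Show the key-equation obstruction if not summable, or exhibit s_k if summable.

Step 1: r(k) = (k - 3)*(k + 2)/((k - 4)*(k + 5)).
Take A(k)=k + 2, B(k)=k + 5, C(k)=k - 4.
Solve (k + 2)·f(k+1) − (k + 4)·f(k) = k - 4.
Bound: deg f ≤ 2.
A polynomial solution: f(k) = -k*(k + 11)/6.
Certificate R = B(k−1)f/C = -k*(k + 4)*(k + 11)/(6*(k - 4)) gives s_k = k*(k + 11)/(6*(k + 2)*(k + 3)).
Δs = (4 - k)/(k**3 + 9*k**2 + 26*k + 24), as required.

Yes. s_k = k*(k + 11)/(6*(k + 2)*(k + 3)).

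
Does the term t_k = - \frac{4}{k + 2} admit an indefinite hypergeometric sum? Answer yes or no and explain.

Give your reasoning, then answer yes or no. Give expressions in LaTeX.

No. Not Gosper-summable.

t_(k+1)/t_k = (k + 2)/(k + 3).
A = k + 2, B = k + 3, C = 1.
Need (k + 2)·f(k+1) − (k + 2)·f(k) = 1.
Bound: deg f ≤ 0.
f = c0 ⇒ A·f(k+1) − B(k−1)·f(k) − C = -1. The system {-1 = 0} is inconsistent; no antidifference.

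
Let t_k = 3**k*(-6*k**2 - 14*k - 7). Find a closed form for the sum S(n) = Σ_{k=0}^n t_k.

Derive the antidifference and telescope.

Compute t_(k+1)/t_k: get 3*(6*k**2 + 26*k + 27)/(6*k**2 + 14*k + 7).
So A=3 and B=1, with C=k**2 + 7*k/3 + 7/6.
Key eq: (3)·f(k+1) = (1)·f(k) + (k**2 + 7*k/3 + 7/6).
From deg A=0, deg B=0, deg C=2: d=2.
Solve for f: f(k) = (3*k**2 - 2*k + 2)/6 (degree 2 ≤ 2).
Get s_k = R·t_k = 3**k*(-3*k**2 + 2*k - 2) with R(k) = B(k−1)f(k)/C(k) = (3*k**2 - 2*k + 2)/(6*k**2 + 14*k + 7).
Check: Δs_k = 3**k*(-6*k**2 - 14*k - 7). ✓
Telescope: S(n) = s_(n+1) − s_(0) = 3**(n + 1)*(-3*n**2 - 4*n - 3) − (-2) = -9*3**n*n**2 - 12*3**n*n - 9*3**n + 2.

S(n) = -9*3**n*n**2 - 12*3**n*n - 9*3**n + 2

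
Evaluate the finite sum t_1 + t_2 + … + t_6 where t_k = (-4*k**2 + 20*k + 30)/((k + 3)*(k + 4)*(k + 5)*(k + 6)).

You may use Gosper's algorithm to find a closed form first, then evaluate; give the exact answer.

Σ = 13/110

t_(k+1)/t_k = (2*k**3 - 41*k - 69)/(2*k**3 + 4*k**2 - 85*k - 105).
So A=k + 3 and B=k + 7, with C=k**2 - 5*k - 15/2.
Key eq: (k + 3)·f(k+1) = (k + 6)·f(k) + (k**2 - 5*k - 15/2).
Bound: deg f ≤ 3.
Solving with deg f ≤ 3: f(k) = -k*(k**2 + 132*k + 167)/120.
Get s_k = R·t_k = k*(k**2 + 132*k + 167)/(30*(k + 3)*(k + 4)*(k + 5)) with R(k) = B(k−1)f(k)/C(k) = -k*(k + 6)*(k**2 + 132*k + 167)/(60*(2*k**2 - 10*k - 15)).
Δs = 2*(-2*k**2 + 10*k + 15)/(k**4 + 18*k**3 + 119*k**2 + 342*k + 360), as required.
Telescoping: Σ = s_(7) − s_(1) = 133/660 − (1/12) = 13/110.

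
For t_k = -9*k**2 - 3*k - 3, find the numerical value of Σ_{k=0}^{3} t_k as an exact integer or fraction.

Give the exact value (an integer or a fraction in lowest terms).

t_(k+1)/t_k = (k + 3*(k + 1)**2 + 2)/(3*k**2 + k + 1).
So A=1 and B=1, with C=k**2 + k/3 + 1/3.
Solve (1)·f(k+1) − (1)·f(k) = k**2 + k/3 + 1/3.
d = 3 from the (0,0,2) case.
Coefficient equations give f(k) = k*(k**2 - k + 1)/3.
R(k) = B(k−1)·f(k)/C(k) = k*(k**2 - k + 1)/(3*k**2 + k + 1); s_k = R·t_k = 3*k*(-k**2 + k - 1).
Verify: -9*k**2 - 3*k - 3 matches t_k.
Telescoping: Σ = s_(4) − s_(0) = -156 − (0) = -156.

Σ = -156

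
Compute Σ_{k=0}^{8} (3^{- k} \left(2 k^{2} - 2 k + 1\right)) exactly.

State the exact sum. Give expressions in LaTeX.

Σ = 19601/6561

r(k) = (2*k**2 + 2*k + 1)/(3*(2*k**2 - 2*k + 1)) after simplifying.
A = 1/3, B = 1, C = k**2 - k + 1/2.
Need (1/3)·f(k+1) − (1)·f(k) = k**2 - k + 1/2.
From deg A=0, deg B=0, deg C=2: d=2.
A polynomial solution: f(k) = -3*(k**2 + 1)/2.
Certificate R = B(k−1)f/C = -3*(k**2 + 1)/(2*k**2 - 2*k + 1) gives s_k = 3**(1 - k)*(-k**2 - 1).
Δs = (2*k**2 - 2*k + 1)/3**k, as required.
Telescoping: Σ = s_(9) − s_(0) = -82/6561 − (-3) = 19601/6561.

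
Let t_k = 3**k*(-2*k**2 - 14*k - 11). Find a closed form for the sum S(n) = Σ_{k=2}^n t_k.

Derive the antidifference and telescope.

S(n) = -3*3**n*n**2 - 18*3**n*n - 9*3**n + 90

Compute t_(k+1)/t_k: get 3*(2*k**2 + 18*k + 27)/(2*k**2 + 14*k + 11).
Take A(k)=3, B(k)=1, C(k)=k**2 + 7*k + 11/2.
Solve (3)·f(k+1) − (1)·f(k) = k**2 + 7*k + 11/2.
deg f ≤ 2 (via 0,0,2).
A polynomial solution: f(k) = (k**2 + 4*k - 2)/2.
Certificate R = B(k−1)f/C = (k**2 + 4*k - 2)/(2*k**2 + 14*k + 11) gives s_k = 3**k*(-k**2 - 4*k + 2).
Δs = 3**k*(-2*k**2 - 14*k - 11), as required.
Σ_(k=2)^n t_k = s_(n+1) − s_(2) = (3**(n + 1)*(-n**2 - 6*n - 3)) − (-90), i.e. -3*3**n*n**2 - 18*3**n*n - 9*3**n + 90.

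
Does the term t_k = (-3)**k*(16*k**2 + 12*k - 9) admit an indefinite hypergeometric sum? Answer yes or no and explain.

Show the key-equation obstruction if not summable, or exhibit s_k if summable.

Yes. s_k = (-3)**k*(-4*k**2 + 3*k + 3).

The ratio is 3*(-16*k**2 - 44*k - 19)/(16*k**2 + 12*k - 9).
Take A(k)=-3, B(k)=1, C(k)=k**2 + 3*k/4 - 9/16.
f must satisfy (-3)·f(k+1) − (1)·f(k) = k**2 + 3*k/4 - 9/16.
From deg A=0, deg B=0, deg C=2: d=2.
A polynomial solution: f(k) = -(4*k**2 - 3*k - 3)/16.
Then R = B(k−1)f/C = -(4*k**2 - 3*k - 3)/(16*k**2 + 12*k - 9), so s_k = R(k)·t_k = (-3)**k*(-4*k**2 + 3*k + 3).
Verify: (-3)**k*(16*k**2 + 12*k - 9) matches t_k.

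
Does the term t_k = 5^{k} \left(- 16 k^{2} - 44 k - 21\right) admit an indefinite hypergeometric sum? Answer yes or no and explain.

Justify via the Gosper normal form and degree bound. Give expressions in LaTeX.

Yes. s_k = 5^{k} \left(- 4 k^{2} - k + 1\right).

The ratio is 5*(16*k**2 + 76*k + 81)/(16*k**2 + 44*k + 21).
Gosper form: A/B · C(k+1)/C(k) with A=5, B=1, C=k**2 + 11*k/4 + 21/16.
Need (5)·f(k+1) − (1)·f(k) = k**2 + 11*k/4 + 21/16.
d = 2 from the (0,0,2) case.
Solve for f: f(k) = (4*k**2 + k - 1)/16 (degree 2 ≤ 2).
Get s_k = R·t_k = 5**k*(-4*k**2 - k + 1) with R(k) = B(k−1)f(k)/C(k) = (4*k**2 + k - 1)/(16*k**2 + 44*k + 21).
Verify: 5**k*(-16*k**2 - 44*k - 21) matches t_k.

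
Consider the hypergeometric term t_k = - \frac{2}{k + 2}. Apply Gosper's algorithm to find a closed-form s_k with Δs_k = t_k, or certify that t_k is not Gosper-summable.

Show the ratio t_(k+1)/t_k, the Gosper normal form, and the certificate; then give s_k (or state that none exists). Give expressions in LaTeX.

none — t_k is not Gosper-summable

t_(k+1)/t_k = (k + 2)/(k + 3).
Take A(k)=k + 2, B(k)=k + 3, C(k)=1.
Set up (k + 2)·f(k+1) − (k + 2)·f(k) − (1) = 0.
From deg A=1, deg B=1, deg C=0: d=0.
Generic f = c0 gives residual -1; -1 = 0 cannot hold, so t_k is not Gosper-summable.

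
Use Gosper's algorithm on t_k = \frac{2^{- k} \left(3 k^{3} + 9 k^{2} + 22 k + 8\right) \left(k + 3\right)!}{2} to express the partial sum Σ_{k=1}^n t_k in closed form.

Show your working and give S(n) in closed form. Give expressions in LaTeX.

S(n) = \frac{2^{- n} \left(- 96 \cdot 2^{n} + 3 n^{6} n! + 33 n^{5} n! + 139 n^{4} n! + 295 n^{3} n! + 362 n^{2} n! + 272 n n! + 96 n!\right)}{2}

r(k) = (3*k**4 + 30*k**3 + 121*k**2 + 238*k + 168)/(2*(3*k**3 + 9*k**2 + 22*k + 8)) after simplifying.
Gosper form: A/B · C(k+1)/C(k) with A=k/2 + 2, B=1, C=k**3 + 3*k**2 + 22*k/3 + 8/3.
Set up (k/2 + 2)·f(k+1) − (1)·f(k) − (k**3 + 3*k**2 + 22*k/3 + 8/3) = 0.
From deg A=1, deg B=0, deg C=3: d=2.
Solving with deg f ≤ 2: f(k) = 2*(3*k**2 - 3*k + 4)/3.
Then R = B(k−1)f/C = 2*(3*k**2 - 3*k + 4)/(3*k**3 + 9*k**2 + 22*k + 8), so s_k = R(k)·t_k = (3*k**2 - 3*k + 4)*factorial(k + 3)/2**k.
s_(k+1) − s_k = (3*k**3 + 9*k**2 + 22*k + 8)*factorial(k + 3)/(2*2**k) = t_k.
Telescope: S(n) = s_(n+1) − s_(1) = 2**(-n - 1)*(3*n**2 + 3*n + 4)*factorial(n + 4) − (48) = (-96*2**n + 3*n**6*factorial(n) + 33*n**5*factorial(n) + 139*n**4*factorial(n) + 295*n**3*factorial(n) + 362*n**2*factorial(n) + 272*n*factorial(n) + 96*factorial(n))/(2*2**n).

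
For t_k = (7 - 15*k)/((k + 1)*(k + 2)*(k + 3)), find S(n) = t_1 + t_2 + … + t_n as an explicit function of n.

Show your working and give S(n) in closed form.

The ratio is (k + 1)*(15*k + 8)/((k + 4)*(15*k - 7)).
Normal form (A,B,C) = (k + 1, k + 4, k - 7/15).
Key eq: (k + 1)·f(k+1) = (k + 3)·f(k) + (k - 7/15).
Bound: deg f ≤ 2.
Solving with deg f ≤ 2: f(k) = k*(2*k - 9)/15.
R(k) = B(k−1)·f(k)/C(k) = k*(k + 3)*(2*k - 9)/(15*k - 7); s_k = R·t_k = k*(9 - 2*k)/((k + 1)*(k + 2)).
Δs = (7 - 15*k)/(k**3 + 6*k**2 + 11*k + 6), as required.
Evaluate: s_(n+1) = (-2*n**2 + 5*n + 7)/(n**2 + 5*n + 6); subtract s_(1) = 7/6 ⇒ S(n) = n*(-19*n - 5)/(6*(n**2 + 5*n + 6)).

S(n) = n*(-19*n - 5)/(6*(n**2 + 5*n + 6))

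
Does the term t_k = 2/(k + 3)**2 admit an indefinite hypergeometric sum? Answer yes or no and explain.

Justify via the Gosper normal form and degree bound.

Step 1: r(k) = (k + 3)**2/(k + 4)**2.
So A=k**2 + 6*k + 9 and B=k**2 + 8*k + 16, with C=1.
Set up (k**2 + 6*k + 9)·f(k+1) − (k**2 + 6*k + 9)·f(k) − (1) = 0.
Bound: deg f ≤ 0.
Put f(k) = c0: A·f(k+1) − B(k−1)·f(k) − C = -1; need -1 = 0 — inconsistent ⇒ no f, not summable.

No. Not Gosper-summable.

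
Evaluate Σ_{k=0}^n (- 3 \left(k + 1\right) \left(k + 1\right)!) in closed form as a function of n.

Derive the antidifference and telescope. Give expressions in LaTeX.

r(k) = (k + 2)**2/(k + 1) after simplifying.
A = k + 2, B = 1, C = k + 1.
Set up (k + 2)·f(k+1) − (1)·f(k) − (k + 1) = 0.
From deg A=1, deg B=0, deg C=1: d=0.
A polynomial solution: f(k) = 1.
R(k) = B(k−1)·f(k)/C(k) = 1/(k + 1); s_k = R·t_k = -3*factorial(k + 1).
Check: Δs_k = -3*(k + 1)*factorial(k + 1). ✓
Telescope: S(n) = s_(n+1) − s_(0) = -3*factorial(n + 2) − (-3) = 3 - 3*factorial(n + 2).

S(n) = 3 - 3 \left(n + 2\right)!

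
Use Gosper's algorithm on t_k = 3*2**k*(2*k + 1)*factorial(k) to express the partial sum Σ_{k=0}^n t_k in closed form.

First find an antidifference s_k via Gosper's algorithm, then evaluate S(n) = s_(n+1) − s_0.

Compute t_(k+1)/t_k: get 2*(k + 1)*(2*k + 3)/(2*k + 1).
Factor: A=2*k + 2; B=1; C=k + 1/2.
Key eq: (2*k + 2)·f(k+1) = (1)·f(k) + (k + 1/2).
Bound: deg f ≤ 0.
Match coefficients ⇒ f(k) = 1/2.
R(k) = B(k−1)·f(k)/C(k) = 1/(2*k + 1); s_k = R·t_k = 3*2**k*factorial(k).
Check: Δs_k = 3*2**k*(2*k + 1)*factorial(k). ✓
Telescope: S(n) = s_(n+1) − s_(0) = 6*2**n*factorial(n + 1) − (3) = 6*2**n*factorial(n + 1) - 3.

S(n) = 6*2**n*factorial(n + 1) - 3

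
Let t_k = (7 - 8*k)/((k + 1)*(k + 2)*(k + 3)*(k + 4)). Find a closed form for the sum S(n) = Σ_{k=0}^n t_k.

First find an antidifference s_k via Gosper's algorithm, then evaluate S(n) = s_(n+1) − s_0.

S(n) = (n**3 + 9*n**2 + 50*n + 42)/(6*(n**3 + 9*n**2 + 26*n + 24))

r(k) = (k + 1)*(8*k + 1)/((k + 5)*(8*k - 7)) after simplifying.
So A=k + 1 and B=k + 5, with C=k - 7/8.
Solve (k + 1)·f(k+1) − (k + 4)·f(k) = k - 7/8.
From deg A=1, deg B=1, deg C=1: d=3.
A polynomial solution: f(k) = -k*(k**2 + 6*k + 35)/48.
R(k) = B(k−1)·f(k)/C(k) = -k*(k + 4)*(k**2 + 6*k + 35)/(6*(8*k - 7)); s_k = R·t_k = k*(k**2 + 6*k + 35)/(6*(k + 1)*(k + 2)*(k + 3)).
s_(k+1) − s_k = (7 - 8*k)/(k**4 + 10*k**3 + 35*k**2 + 50*k + 24) = t_k.
s_(n+1) = (n**3 + 9*n**2 + 50*n + 42)/(6*(n**3 + 9*n**2 + 26*n + 24)) and s_(0) = 0, so S(n) = (n**3 + 9*n**2 + 50*n + 42)/(6*(n**3 + 9*n**2 + 26*n + 24)).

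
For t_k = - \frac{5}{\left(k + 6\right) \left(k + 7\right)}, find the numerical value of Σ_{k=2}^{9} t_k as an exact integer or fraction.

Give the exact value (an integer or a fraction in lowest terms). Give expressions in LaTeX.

Σ = -5/16

The ratio is (k + 6)/(k + 8).
Factor: A=k + 6; B=k + 8; C=1.
Set up (k + 6)·f(k+1) − (k + 7)·f(k) − (1) = 0.
Degrees (1,1,0) ⇒ d ≤ 1.
Coefficient equations give f(k) = k/6.
Get s_k = R·t_k = -5*k/(6*k + 36) with R(k) = B(k−1)f(k)/C(k) = k*(k + 7)/6.
Verify: -5/(k**2 + 13*k + 42) matches t_k.
Evaluate s at k=10 and k=2: -25/48 and -5/24; difference -5/16.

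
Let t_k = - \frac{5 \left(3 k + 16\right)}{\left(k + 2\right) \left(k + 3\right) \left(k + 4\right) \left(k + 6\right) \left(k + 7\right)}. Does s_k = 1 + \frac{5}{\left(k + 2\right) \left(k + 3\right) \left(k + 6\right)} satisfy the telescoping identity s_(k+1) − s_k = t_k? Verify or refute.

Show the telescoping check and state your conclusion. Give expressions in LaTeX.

s_(k+1) = 1 + 5/((k + 3)*(k + 4)*(k + 7))
s_(k+1) − s_k = 5*(-3*k - 16)/(k**5 + 22*k**4 + 185*k**3 + 740*k**2 + 1404*k + 1008)
(s_(k+1) − s_k) − t_k = 0

Valid — Δs_k = t_k.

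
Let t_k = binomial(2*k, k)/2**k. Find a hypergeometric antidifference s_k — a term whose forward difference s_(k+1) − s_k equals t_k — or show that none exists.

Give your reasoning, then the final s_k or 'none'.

Step 1: r(k) = (2*k + 1)/(k + 1).
Factor: A=2*k + 1; B=k + 1; C=1.
Need (2*k + 1)·f(k+1) − (k)·f(k) = 1.
d = -1 from the (1,1,0) case.
deg f ≤ -1 is impossible — no certificate.

no hypergeometric antidifference exists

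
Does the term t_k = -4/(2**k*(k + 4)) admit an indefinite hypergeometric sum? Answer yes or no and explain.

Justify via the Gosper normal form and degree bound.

t_(k+1)/t_k = (k + 4)/(2*(k + 5)).
Take A(k)=k/2 + 2, B(k)=k + 5, C(k)=1.
Set up (k/2 + 2)·f(k+1) − (k + 4)·f(k) − (1) = 0.
Degrees (1,1,0) ⇒ d ≤ -1.
Negative degree bound (-1): no f exists, t_k not Gosper-summable.

No — negative degree bound, so no certificate f.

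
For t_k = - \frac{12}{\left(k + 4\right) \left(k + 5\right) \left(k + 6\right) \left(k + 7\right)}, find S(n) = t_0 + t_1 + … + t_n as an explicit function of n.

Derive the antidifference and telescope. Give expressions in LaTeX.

The ratio is (k + 4)/(k + 8).
Take A(k)=k + 4, B(k)=k + 8, C(k)=1.
Need (k + 4)·f(k+1) − (k + 7)·f(k) = 1.
deg f ≤ 3 (via 1,1,0).
Solving with deg f ≤ 3: f(k) = k*(k**2 + 15*k + 74)/360.
Certificate R = B(k−1)f/C = k*(k + 7)*(k**2 + 15*k + 74)/360 gives s_k = k*(-k**2 - 15*k - 74)/(30*(k + 4)*(k + 5)*(k + 6)).
Δs = -12/(k**4 + 22*k**3 + 179*k**2 + 638*k + 840), as required.
s_(n+1) = (-n**3 - 18*n**2 - 107*n - 90)/(30*(n**3 + 18*n**2 + 107*n + 210)) and s_(0) = 0, so S(n) = (-n**3 - 18*n**2 - 107*n - 90)/(30*(n**3 + 18*n**2 + 107*n + 210)).

S(n) = \frac{- n^{3} - 18 n^{2} - 107 n - 90}{30 \left(n^{3} + 18 n^{2} + 107 n + 210\right)}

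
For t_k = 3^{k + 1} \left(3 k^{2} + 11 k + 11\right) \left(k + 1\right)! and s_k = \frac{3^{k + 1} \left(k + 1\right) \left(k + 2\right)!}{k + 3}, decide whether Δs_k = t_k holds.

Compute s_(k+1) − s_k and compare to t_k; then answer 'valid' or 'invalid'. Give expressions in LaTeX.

Invalid: residual - \frac{3^{k + 1} \left(3 k^{3} + 20 k^{2} + 43 k + 32\right) \left(k + 1\right)!}{\left(k + 3\right) \left(k + 4\right)} ≠ 0.

s_(k+1) = 3**(k + 2)*(k + 2)*factorial(k + 3)/(k + 4)
s_(k+1) − s_k = 3**(k + 1)*(3*k**3 + 23*k**2 + 58*k + 50)*factorial(k + 2)/((k + 3)*(k + 4))
(s_(k+1) − s_k) − t_k = -3**(k + 1)*(3*k**3 + 20*k**2 + 43*k + 32)*factorial(k + 1)/((k + 3)*(k + 4))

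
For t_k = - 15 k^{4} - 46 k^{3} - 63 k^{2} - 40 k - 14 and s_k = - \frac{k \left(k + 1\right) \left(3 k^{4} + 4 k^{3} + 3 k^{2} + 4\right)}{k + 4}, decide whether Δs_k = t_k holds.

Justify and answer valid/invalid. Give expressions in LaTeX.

s_(k+1) = -(k + 1)*(k + 2)*(3*(k + 1)**4 + 4*(k + 1)**3 + 3*(k + 1)**2 + 4)/(k + 5)
s_(k+1) − s_k = (-15*k**6 - 145*k**5 - 471*k**4 - 795*k**3 - 758*k**2 - 416*k - 112)/(k**2 + 9*k + 20)
(s_(k+1) − s_k) − t_k = 6*(6*k**5 + 51*k**4 + 122*k**3 + 146*k**2 + 85*k + 28)/(k**2 + 9*k + 20)

Invalid: residual \frac{6 \left(6 k^{5} + 51 k^{4} + 122 k^{3} + 146 k^{2} + 85 k + 28\right)}{k^{2} + 9 k + 20} ≠ 0.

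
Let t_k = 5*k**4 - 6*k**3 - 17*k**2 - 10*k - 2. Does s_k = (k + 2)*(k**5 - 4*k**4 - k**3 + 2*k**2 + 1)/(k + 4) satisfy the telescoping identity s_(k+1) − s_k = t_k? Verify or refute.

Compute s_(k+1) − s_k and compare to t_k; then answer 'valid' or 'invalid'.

Invalid: residual 2*(-4*k**5 - 18*k**4 + 40*k**3 + 80*k**2 + 42*k + 9)/(k**2 + 9*k + 20) ≠ 0.

s_(k+1) = (k + 3)*((k + 1)**5 - 4*(k + 1)**4 - (k + 1)**3 + 2*(k + 1)**2 + 1)/(k + 5)
s_(k+1) − s_k = (5*k**6 + 31*k**5 - 7*k**4 - 203*k**3 - 272*k**2 - 134*k - 22)/(k**2 + 9*k + 20)
(s_(k+1) − s_k) − t_k = 2*(-4*k**5 - 18*k**4 + 40*k**3 + 80*k**2 + 42*k + 9)/(k**2 + 9*k + 20)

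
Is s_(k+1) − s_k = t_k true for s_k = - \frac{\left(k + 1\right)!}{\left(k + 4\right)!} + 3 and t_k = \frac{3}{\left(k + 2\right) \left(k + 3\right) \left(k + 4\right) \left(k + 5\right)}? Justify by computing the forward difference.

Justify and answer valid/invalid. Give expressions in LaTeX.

s_(k+1) = -factorial(k + 2)/factorial(k + 5) + 3
s_(k+1) − s_k = 3/((k + 2)*(k + 3)*(k + 4)*(k + 5))
(s_(k+1) − s_k) − t_k = 0

Valid: the claim telescopes to t_k.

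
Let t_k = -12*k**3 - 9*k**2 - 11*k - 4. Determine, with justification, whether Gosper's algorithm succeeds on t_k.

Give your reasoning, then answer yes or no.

Yes. s_k = k**2*(-3*k**2 + 3*k - 4).

The ratio is (12*k**3 + 45*k**2 + 65*k + 36)/(12*k**3 + 9*k**2 + 11*k + 4).
Take A(k)=1, B(k)=1, C(k)=k**3 + 3*k**2/4 + 11*k/12 + 1/3.
Key eq: (1)·f(k+1) = (1)·f(k) + (k**3 + 3*k**2/4 + 11*k/12 + 1/3).
deg f ≤ 4 (via 0,0,3).
Solving with deg f ≤ 4: f(k) = k**2*(3*k**2 - 3*k + 4)/12.
Get s_k = R·t_k = k**2*(-3*k**2 + 3*k - 4) with R(k) = B(k−1)f(k)/C(k) = k**2*(3*k**2 - 3*k + 4)/(12*k**3 + 9*k**2 + 11*k + 4).
Δs = -12*k**3 - 9*k**2 - 11*k - 4, as required.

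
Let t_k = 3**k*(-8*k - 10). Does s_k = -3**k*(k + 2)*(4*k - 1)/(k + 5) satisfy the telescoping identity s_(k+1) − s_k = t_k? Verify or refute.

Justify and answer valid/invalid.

s_(k+1) = -3**(k + 1)*(k + 3)*(4*k + 3)/(k + 6)
s_(k+1) − s_k = 3**k*(-8*k**3 - 74*k**2 - 212*k - 147)/(k**2 + 11*k + 30)
(s_(k+1) − s_k) − t_k = 3**(k + 1)*(8*k**2 + 46*k + 51)/(k**2 + 11*k + 30)

Invalid: residual 3**(k + 1)*(8*k**2 + 46*k + 51)/(k**2 + 11*k + 30) ≠ 0.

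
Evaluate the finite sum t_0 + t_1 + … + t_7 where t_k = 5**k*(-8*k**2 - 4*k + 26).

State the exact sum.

The ratio is 5*(4*k**2 + 10*k - 7)/(4*k**2 + 2*k - 13).
Take A(k)=5, B(k)=1, C(k)=k**2 + k/2 - 13/4.
Solve (5)·f(k+1) − (1)·f(k) = k**2 + k/2 - 13/4.
deg f ≤ 2 (via 0,0,2).
Solve for f: f(k) = (k**2 - 2*k - 2)/4 (degree 2 ≤ 2).
Certificate R = B(k−1)f/C = (k**2 - 2*k - 2)/(4*k**2 + 2*k - 13) gives s_k = 2*5**k*(-k**2 + 2*k + 2).
Check: Δs_k = 5**k*(-8*k**2 - 4*k + 26). ✓
Sum = s_(8) − s_(0); s_(8) = -35937500, s_(0) = 4 ⇒ -35937504.

Σ = -35937504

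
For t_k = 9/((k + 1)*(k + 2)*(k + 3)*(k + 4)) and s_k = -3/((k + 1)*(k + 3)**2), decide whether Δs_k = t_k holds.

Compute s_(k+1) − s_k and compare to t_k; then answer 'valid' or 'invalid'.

s_(k+1) = -3/((k + 2)*(k + 4)**2)
s_(k+1) − s_k = -3/((k + 2)*(k + 4)**2) + 3/((k + 1)*(k + 3)**2)
(s_(k+1) − s_k) − t_k = 3*(-4*k - 13)/(k**6 + 17*k**5 + 117*k**4 + 415*k**3 + 794*k**2 + 768*k + 288)

Invalid: residual 3*(-4*k - 13)/(k**6 + 17*k**5 + 117*k**4 + 415*k**3 + 794*k**2 + 768*k + 288) ≠ 0.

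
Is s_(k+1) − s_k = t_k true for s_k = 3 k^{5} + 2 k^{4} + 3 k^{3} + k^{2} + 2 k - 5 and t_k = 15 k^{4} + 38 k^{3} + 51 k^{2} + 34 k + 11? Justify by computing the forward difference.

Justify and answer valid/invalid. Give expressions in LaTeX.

valid (s_(k+1) − s_k reduces to t_k)

s_(k+1) = 3*k**5 + 17*k**4 + 41*k**3 + 52*k**2 + 36*k + 6
s_(k+1) − s_k = 15*k**4 + 38*k**3 + 51*k**2 + 34*k + 11
(s_(k+1) − s_k) − t_k = 0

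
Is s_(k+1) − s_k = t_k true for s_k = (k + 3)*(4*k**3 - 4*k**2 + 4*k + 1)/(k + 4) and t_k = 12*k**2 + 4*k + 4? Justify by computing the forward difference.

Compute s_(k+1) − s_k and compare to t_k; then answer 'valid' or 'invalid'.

Invalid: residual (-8*k**3 - 56*k**2 - 16*k - 15)/(k**2 + 9*k + 20) ≠ 0.

s_(k+1) = (4*k**4 + 24*k**3 + 40*k**2 + 37*k + 20)/(k + 5)
s_(k+1) − s_k = (12*k**4 + 104*k**3 + 224*k**2 + 100*k + 65)/(k**2 + 9*k + 20)
(s_(k+1) − s_k) − t_k = (-8*k**3 - 56*k**2 - 16*k - 15)/(k**2 + 9*k + 20)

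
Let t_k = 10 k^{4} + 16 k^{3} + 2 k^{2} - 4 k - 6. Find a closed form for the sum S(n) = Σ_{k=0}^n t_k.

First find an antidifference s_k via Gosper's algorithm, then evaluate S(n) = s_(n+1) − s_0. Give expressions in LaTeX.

S(n) = 2 n^{5} + 9 n^{4} + 12 n^{3} + 3 n^{2} - 8 n - 6

The ratio is (5*k**4 + 28*k**3 + 55*k**2 + 44*k + 9)/(5*k**4 + 8*k**3 + k**2 - 2*k - 3).
Normal form (A,B,C) = (1, 1, k**4 + 8*k**3/5 + k**2/5 - 2*k/5 - 3/5).
Need (1)·f(k+1) − (1)·f(k) = k**4 + 8*k**3/5 + k**2/5 - 2*k/5 - 3/5.
Bound: deg f ≤ 5.
Match coefficients ⇒ f(k) = k*(2*k**4 - k**3 - 4*k**2 + k - 4)/10.
So s_k = (B(k−1)f/C)·t_k = (k*(2*k**4 - k**3 - 4*k**2 + k - 4)/(2*(5*k**4 + 8*k**3 + k**2 - 2*k - 3)))·t_k = k*(2*k**4 - k**3 - 4*k**2 + k - 4).
Δs = 10*k**4 + 16*k**3 + 2*k**2 - 4*k - 6, as required.
Evaluate: s_(n+1) = 2*n**5 + 9*n**4 + 12*n**3 + 3*n**2 - 8*n - 6; subtract s_(0) = 0 ⇒ S(n) = 2*n**5 + 9*n**4 + 12*n**3 + 3*n**2 - 8*n - 6.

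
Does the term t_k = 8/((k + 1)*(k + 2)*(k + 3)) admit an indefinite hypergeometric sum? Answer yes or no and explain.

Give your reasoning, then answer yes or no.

r(k) = (k + 1)/(k + 4) after simplifying.
Normal form (A,B,C) = (k + 1, k + 4, 1).
Set up (k + 1)·f(k+1) − (k + 3)·f(k) − (1) = 0.
d = 2 from the (1,1,0) case.
Match coefficients ⇒ f(k) = k*(k + 3)/4.
So s_k = (B(k−1)f/C)·t_k = (k*(k + 3)**2/4)·t_k = 2*k*(k + 3)/((k + 1)*(k + 2)).
Δs = 8/(k**3 + 6*k**2 + 11*k + 6), as required.

Yes. s_k = 2*k*(k + 3)/((k + 1)*(k + 2)).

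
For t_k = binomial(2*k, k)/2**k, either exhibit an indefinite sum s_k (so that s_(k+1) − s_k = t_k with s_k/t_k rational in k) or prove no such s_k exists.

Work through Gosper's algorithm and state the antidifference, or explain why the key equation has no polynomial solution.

Ratio r(k) = (2*k + 1)/(k + 1).
Gosper form: A/B · C(k+1)/C(k) with A=2*k + 1, B=k + 1, C=1.
Key eq: (2*k + 1)·f(k+1) = (k)·f(k) + (1).
d = -1 from the (1,1,0) case.
d = -1 < 0 ⇒ no nonzero polynomial f; not summable.

none (Gosper's algorithm certifies no s_k)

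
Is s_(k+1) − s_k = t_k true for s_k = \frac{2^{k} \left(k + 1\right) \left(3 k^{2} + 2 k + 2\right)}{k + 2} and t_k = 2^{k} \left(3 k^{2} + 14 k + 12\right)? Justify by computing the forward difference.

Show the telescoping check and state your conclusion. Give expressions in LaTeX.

Invalid: residual \frac{2^{k} \left(- 3 k^{3} - 17 k^{2} - 38 k - 22\right)}{k^{2} + 5 k + 6} ≠ 0.

s_(k+1) = 2**(k + 1)*(k + 2)*(2*k + 3*(k + 1)**2 + 4)/(k + 3)
s_(k+1) − s_k = 2**k*(3*k**4 + 26*k**3 + 83*k**2 + 106*k + 50)/(k**2 + 5*k + 6)
(s_(k+1) − s_k) − t_k = 2**k*(-3*k**3 - 17*k**2 - 38*k - 22)/(k**2 + 5*k + 6)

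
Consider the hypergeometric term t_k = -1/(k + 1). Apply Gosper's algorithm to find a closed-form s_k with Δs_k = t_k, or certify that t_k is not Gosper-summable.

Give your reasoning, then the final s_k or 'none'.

Ratio r(k) = (k + 1)/(k + 2).
Normal form (A,B,C) = (k + 1, k + 2, 1).
f must satisfy (k + 1)·f(k+1) − (k + 1)·f(k) = 1.
d = 0 from the (1,1,0) case.
Put f(k) = c0: A·f(k+1) − B(k−1)·f(k) − C = -1; need -1 = 0 — inconsistent ⇒ no f, not summable.

not Gosper-summable; s_k does not exist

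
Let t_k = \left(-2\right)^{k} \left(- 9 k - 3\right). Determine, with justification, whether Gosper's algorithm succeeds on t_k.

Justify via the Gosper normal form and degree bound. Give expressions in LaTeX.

Compute t_(k+1)/t_k: get 2*(-3*k - 4)/(3*k + 1).
A = -2, B = 1, C = k + 1/3.
f must satisfy (-2)·f(k+1) − (1)·f(k) = k + 1/3.
Bound: deg f ≤ 1.
Solving with deg f ≤ 1: f(k) = -(3*k - 1)/9.
Get s_k = R·t_k = (-2)**k*(3*k - 1) with R(k) = B(k−1)f(k)/C(k) = -(3*k - 1)/(3*(3*k + 1)).
s_(k+1) − s_k = (-2)**k*(-9*k - 3) = t_k.

Yes. s_k = \left(-2\right)^{k} \left(3 k - 1\right).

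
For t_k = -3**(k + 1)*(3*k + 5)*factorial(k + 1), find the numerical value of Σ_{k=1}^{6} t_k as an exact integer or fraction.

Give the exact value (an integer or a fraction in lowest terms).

Σ = -264539502

Compute t_(k+1)/t_k: get 3*(k + 2)*(3*k + 8)/(3*k + 5).
Gosper form: A/B · C(k+1)/C(k) with A=3*k + 6, B=1, C=k + 5/3.
Set up (3*k + 6)·f(k+1) − (1)·f(k) − (k + 5/3) = 0.
deg f ≤ 0 (via 1,0,1).
A polynomial solution: f(k) = 1/3.
Get s_k = R·t_k = -3**(k + 1)*factorial(k + 1) with R(k) = B(k−1)f(k)/C(k) = 1/(3*k + 5).
Verify: -3**(k + 1)*(3*k + 5)*factorial(k + 1) matches t_k.
Sum = s_(7) − s_(1); s_(7) = -264539520, s_(1) = -18 ⇒ -264539502.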